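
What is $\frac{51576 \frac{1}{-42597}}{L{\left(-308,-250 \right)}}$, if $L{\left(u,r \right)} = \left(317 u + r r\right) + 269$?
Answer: $\frac{2456}{70725219} \approx 3.4726 \cdot 10^{-5}$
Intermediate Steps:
$L{\left(u,r \right)} = 269 + r^{2} + 317 u$ ($L{\left(u,r \right)} = \left(317 u + r^{2}\right) + 269 = \left(r^{2} + 317 u\right) + 269 = 269 + r^{2} + 317 u$)
$\frac{51576 \frac{1}{-42597}}{L{\left(-308,-250 \right)}} = \frac{51576 \frac{1}{-42597}}{269 + \left(-250\right)^{2} + 317 \left(-308\right)} = \frac{51576 \left(- \frac{1}{42597}\right)}{269 + 62500 - 97636} = - \frac{17192}{14199 \left(-34867\right)} = \left(- \frac{17192}{14199}\right) \left(- \frac{1}{34867}\right) = \frac{2456}{70725219}$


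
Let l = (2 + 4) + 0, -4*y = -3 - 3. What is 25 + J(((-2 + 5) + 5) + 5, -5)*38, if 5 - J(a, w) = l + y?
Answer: -70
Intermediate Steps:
y = 3/2 (y = -(-3 - 3)/4 = -¼*(-6) = 3/2 ≈ 1.5000)
l = 6 (l = 6 + 0 = 6)
J(a, w) = -5/2 (J(a, w) = 5 - (6 + 3/2) = 5 - 1*15/2 = 5 - 15/2 = -5/2)
25 + J(((-2 + 5) + 5) + 5, -5)*38 = 25 - 5/2*38 = 25 - 95 = -70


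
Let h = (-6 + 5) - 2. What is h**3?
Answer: -27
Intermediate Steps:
h = -3 (h = -1 - 2 = -3)
h**3 = (-3)**3 = -27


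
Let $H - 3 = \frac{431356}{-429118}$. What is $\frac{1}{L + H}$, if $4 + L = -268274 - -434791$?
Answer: $\frac{214559}{35727290766} \approx 6.0055 \cdot 10^{-6}$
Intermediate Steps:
$H = \frac{427999}{214559}$ ($H = 3 + \frac{431356}{-429118} = 3 + 431356 \left(- \frac{1}{429118}\right) = 3 - \frac{215678}{214559} = \frac{427999}{214559} \approx 1.9948$)
$L = 166513$ ($L = -4 - -166517 = -4 + \left(-268274 + 434791\right) = -4 + 166517 = 166513$)
$\frac{1}{L + H} = \frac{1}{166513 + \frac{427999}{214559}} = \frac{1}{\frac{35727290766}{214559}} = \frac{214559}{35727290766}$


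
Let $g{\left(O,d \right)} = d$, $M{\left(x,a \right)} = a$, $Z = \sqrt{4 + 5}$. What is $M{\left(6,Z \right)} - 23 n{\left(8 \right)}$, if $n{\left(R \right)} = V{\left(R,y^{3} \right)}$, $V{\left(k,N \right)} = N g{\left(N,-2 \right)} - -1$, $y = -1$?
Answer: $-66$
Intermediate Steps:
$Z = 3$ ($Z = \sqrt{9} = 3$)
$V{\left(k,N \right)} = 1 - 2 N$ ($V{\left(k,N \right)} = N \left(-2\right) - -1 = - 2 N + 1 = 1 - 2 N$)
$n{\left(R \right)} = 3$ ($n{\left(R \right)} = 1 - 2 \left(-1\right)^{3} = 1 - -2 = 1 + 2 = 3$)
$M{\left(6,Z \right)} - 23 n{\left(8 \right)} = 3 - 69 = -66$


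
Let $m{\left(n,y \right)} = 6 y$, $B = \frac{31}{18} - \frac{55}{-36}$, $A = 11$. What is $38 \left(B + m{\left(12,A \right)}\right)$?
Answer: $\frac{5263}{2} \approx 2631.5$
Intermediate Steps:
$B = \frac{13}{4}$ ($B = 31 \cdot \frac{1}{18} - - \frac{55}{36} = \frac{31}{18} + \frac{55}{36} = \frac{13}{4} \approx 3.25$)
$38 \left(B + m{\left(12,A \right)}\right) = 38 \left(\frac{13}{4} + 6 \cdot 11\right) = 38 \left(\frac{13}{4} + 66\right) = 38 \cdot \frac{277}{4} = \frac{5263}{2}$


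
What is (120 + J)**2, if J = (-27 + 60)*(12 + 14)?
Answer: 956484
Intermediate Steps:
J = 858 (J = 33*26 = 858)
(120 + J)**2 = (120 + 858)**2 = 978**2 = 956484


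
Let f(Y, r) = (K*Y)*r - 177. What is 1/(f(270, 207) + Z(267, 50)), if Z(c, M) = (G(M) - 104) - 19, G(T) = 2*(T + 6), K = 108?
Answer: 1/6035932 ≈ 1.6567e-7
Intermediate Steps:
G(T) = 12 + 2*T (G(T) = 2*(6 + T) = 12 + 2*T)
f(Y, r) = -177 + 108*Y*r (f(Y, r) = (108*Y)*r - 177 = 108*Y*r - 177 = -177 + 108*Y*r)
Z(c, M) = -111 + 2*M (Z(c, M) = ((12 + 2*M) - 104) - 19 = (-92 + 2*M) - 19 = -111 + 2*M)
1/(f(270, 207) + Z(267, 50)) = 1/((-177 + 108*270*207) + (-111 + 2*50)) = 1/((-177 + 6036120) + (-111 + 100)) = 1/(6035943 - 11) = 1/6035932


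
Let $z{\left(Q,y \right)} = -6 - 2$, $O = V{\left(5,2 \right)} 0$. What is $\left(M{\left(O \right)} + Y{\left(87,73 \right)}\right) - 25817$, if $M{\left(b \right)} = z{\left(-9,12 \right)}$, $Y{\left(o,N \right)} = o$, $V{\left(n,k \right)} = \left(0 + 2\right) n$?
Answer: $-25738$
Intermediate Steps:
$V{\left(n,k \right)} = 2 n$
$O = 0$ ($O = 2 \cdot 5 \cdot 0 = 10 \cdot 0 = 0$)
$z{\left(Q,y \right)} = -8$ ($z{\left(Q,y \right)} = -6 - 2 = -8$)
$M{\left(b \right)} = -8$
$\left(M{\left(O \right)} + Y{\left(87,73 \right)}\right) - 25817 = \left(-8 + 87\right) - 25817 = 79 - 25817 = -25738$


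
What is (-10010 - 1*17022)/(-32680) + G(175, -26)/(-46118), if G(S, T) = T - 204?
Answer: 78386136/94196015 ≈ 0.83216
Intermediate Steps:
G(S, T) = -204 + T
(-10010 - 1*17022)/(-32680) + G(175, -26)/(-46118) = (-10010 - 1*17022)/(-32680) + (-204 - 26)/(-46118) = (-10010 - 17022)*(-1/32680) - 230*(-1/46118) = -27032*(-1/32680) + 115/23059 = 3379/4085 + 115/23059 = 78386136/94196015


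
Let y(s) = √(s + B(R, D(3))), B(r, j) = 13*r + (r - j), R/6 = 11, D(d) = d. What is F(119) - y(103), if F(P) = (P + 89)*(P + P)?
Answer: 49472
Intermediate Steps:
R = 66 (R = 6*11 = 66)
B(r, j) = -j + 14*r
F(P) = 2*P*(89 + P) (F(P) = (89 + P)*(2*P) = 2*P*(89 + P))
y(s) = √(921 + s) (y(s) = √(s + (-1*3 + 14*66)) = √(s + (-3 + 924)) = √(s + 921) = √(921 + s))
F(119) - y(103) = 2*119*(89 + 119) - √(921 + 103) = 2*119*208 - √1024 = 49504 - 1*32 = 49504 - 32 = 49472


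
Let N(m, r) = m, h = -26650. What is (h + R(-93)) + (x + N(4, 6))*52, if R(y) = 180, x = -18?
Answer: -27198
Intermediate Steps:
(h + R(-93)) + (x + N(4, 6))*52 = (-26650 + 180) + (-18 + 4)*52 = -26470 - 14*52 = -26470 - 728 = -27198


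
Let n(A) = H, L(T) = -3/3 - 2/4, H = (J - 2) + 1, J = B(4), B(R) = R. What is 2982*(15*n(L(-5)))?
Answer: 134190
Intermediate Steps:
J = 4
H = 3 (H = (4 - 2) + 1 = 2 + 1 = 3)
L(T) = -3/2 (L(T) = -3*⅓ - 2*¼ = -1 - ½ = -3/2)
n(A) = 3
2982*(15*n(L(-5))) = 2982*(15*3) = 2982*45 = 134190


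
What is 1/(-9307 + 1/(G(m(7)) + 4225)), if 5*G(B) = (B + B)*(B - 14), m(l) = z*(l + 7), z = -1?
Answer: -21909/203907058 ≈ -0.00010745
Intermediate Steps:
m(l) = -7 - l (m(l) = -(l + 7) = -(7 + l) = -7 - l)
G(B) = 2*B*(-14 + B)/5 (G(B) = ((B + B)*(B - 14))/5 = ((2*B)*(-14 + B))/5 = (2*B*(-14 + B))/5 = 2*B*(-14 + B)/5)
1/(-9307 + 1/(G(m(7)) + 4225)) = 1/(-9307 + 1/(2*(-7 - 1*7)*(-14 + (-7 - 1*7))/5 + 4225)) = 1/(-9307 + 1/(2*(-7 - 7)*(-14 + (-7 - 7))/5 + 4225)) = 1/(-9307 + 1/((2/5)*(-14)*(-14 - 14) + 4225)) = 1/(-9307 + 1/((2/5)*(-14)*(-28) + 4225)) = 1/(-9307 + 1/(784/5 + 4225)) = 1/(-9307 + 1/(21909/5)) = 1/(-9307 + 5/21909) = 1/(-203907058/21909) = -21909/203907058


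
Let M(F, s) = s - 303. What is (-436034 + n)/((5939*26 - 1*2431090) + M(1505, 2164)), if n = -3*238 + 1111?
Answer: 435637/2274815 ≈ 0.19150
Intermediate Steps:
M(F, s) = -303 + s
n = 397 (n = -714 + 1111 = 397)
(-436034 + n)/((5939*26 - 1*2431090) + M(1505, 2164)) = (-436034 + 397)/((5939*26 - 1*2431090) + (-303 + 2164)) = -435637/((154414 - 2431090) + 1861) = -435637/(-2276676 + 1861) = -435637/(-2274815) = -435637*(-1/2274815) = 435637/2274815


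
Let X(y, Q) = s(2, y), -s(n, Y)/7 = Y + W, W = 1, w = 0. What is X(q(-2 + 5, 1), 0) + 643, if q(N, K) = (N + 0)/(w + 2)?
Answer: 1251/2 ≈ 625.50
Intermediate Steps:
q(N, K) = N/2 (q(N, K) = (N + 0)/(0 + 2) = N/2)
s(n, Y) = -7 - 7*Y (s(n, Y) = -7*(Y + 1) = -7*(1 + Y) = -7 - 7*Y)
X(y, Q) = -7 - 7*y
X(q(-2 + 5, 1), 0) + 643 = (-7 - 7*(-2 + 5)/2) + 643 = (-7 - 7*3/2) + 643 = (-7 - 21/2) + 643 = -35/2 + 643 = 1251/2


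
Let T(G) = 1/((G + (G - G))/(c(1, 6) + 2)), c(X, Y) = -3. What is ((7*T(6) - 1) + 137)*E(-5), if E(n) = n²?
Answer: 20225/6 ≈ 3370.8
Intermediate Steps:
T(G) = -1/G (T(G) = 1/((G + (G - G))/(-3 + 2)) = 1/((G + 0)/(-1)) = 1/(G*(-1)) = 1/(-G) = -1/G)
((7*T(6) - 1) + 137)*E(-5) = ((7*(-1/6) - 1) + 137)*(-5)² = ((7*(-1*⅙) - 1) + 137)*25 = ((7*(-⅙) - 1) + 137)*25 = ((-7/6 - 1) + 137)*25 = (-13/6 + 137)*25 = (809/6)*25 = 20225/6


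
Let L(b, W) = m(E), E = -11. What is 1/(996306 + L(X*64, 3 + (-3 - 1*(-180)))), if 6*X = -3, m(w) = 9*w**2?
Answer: 1/997395 ≈ 1.0026e-6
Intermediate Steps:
X = -1/2 (X = (1/6)*(-3) = -1/2 ≈ -0.50000)
L(b, W) = 1089 (L(b, W) = 9*(-11)**2 = 9*121 = 1089)
1/(996306 + L(X*64, 3 + (-3 - 1*(-180)))) = 1/(996306 + 1089) = 1/997395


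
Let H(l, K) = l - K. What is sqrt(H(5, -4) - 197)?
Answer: 2*I*sqrt(47) ≈ 13.711*I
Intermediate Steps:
sqrt(H(5, -4) - 197) = sqrt((5 - 1*(-4)) - 197) = sqrt((5 + 4) - 197) = sqrt(9 - 197) = sqrt(-188) = 2*I*sqrt(47)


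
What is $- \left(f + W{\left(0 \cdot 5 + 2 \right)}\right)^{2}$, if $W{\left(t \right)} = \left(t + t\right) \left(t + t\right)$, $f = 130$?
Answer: $-21316$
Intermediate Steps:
$W{\left(t \right)} = 4 t^{2}$ ($W{\left(t \right)} = 2 t 2 t = 4 t^{2}$)
$- \left(f + W{\left(0 \cdot 5 + 2 \right)}\right)^{2} = - \left(130 + 4 \left(0 \cdot 5 + 2\right)^{2}\right)^{2} = - \left(130 + 4 \left(0 + 2\right)^{2}\right)^{2} = - \left(130 + 4 \cdot 2^{2}\right)^{2} = - \left(130 + 4 \cdot 4\right)^{2} = - \left(130 + 16\right)^{2} = - 146^{2} = \left(-1\right) 21316 = -21316$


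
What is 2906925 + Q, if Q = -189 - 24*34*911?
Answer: 2163360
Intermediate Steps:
Q = -743565 (Q = -189 - 816*911 = -189 - 743376 = -743565)
2906925 + Q = 2906925 - 743565 = 2163360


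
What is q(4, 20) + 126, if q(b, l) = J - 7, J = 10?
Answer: 129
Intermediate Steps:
q(b, l) = 3 (q(b, l) = 10 - 7 = 3)
q(4, 20) + 126 = 3 + 126 = 129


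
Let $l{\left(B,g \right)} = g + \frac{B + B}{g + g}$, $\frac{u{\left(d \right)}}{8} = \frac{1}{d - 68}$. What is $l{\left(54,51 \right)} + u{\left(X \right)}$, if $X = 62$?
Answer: $\frac{2587}{51} \approx 50.725$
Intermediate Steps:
$u{\left(d \right)} = \frac{8}{-68 + d}$ ($u{\left(d \right)} = \frac{8}{d - 68} = \frac{8}{-68 + d}$)
$l{\left(B,g \right)} = g + \frac{B}{g}$ ($l{\left(B,g \right)} = g + \frac{2 B}{2 g} = g + 2 B \frac{1}{2 g} = g + \frac{B}{g}$)
$l{\left(54,51 \right)} + u{\left(X \right)} = \left(51 + \frac{54}{51}\right) + \frac{8}{-68 + 62} = \left(51 + 54 \cdot \frac{1}{51}\right) + \frac{8}{-6} = \left(51 + \frac{18}{17}\right) + 8 \left(- \frac{1}{6}\right) = \frac{885}{17} - \frac{4}{3} = \frac{2587}{51}$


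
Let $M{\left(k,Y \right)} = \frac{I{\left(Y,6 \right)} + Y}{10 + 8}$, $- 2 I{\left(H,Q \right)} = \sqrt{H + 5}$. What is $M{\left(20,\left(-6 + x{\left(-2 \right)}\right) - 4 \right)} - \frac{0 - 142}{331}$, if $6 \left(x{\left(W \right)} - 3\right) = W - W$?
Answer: $\frac{239}{5958} - \frac{i \sqrt{2}}{36} \approx 0.040114 - 0.039284 i$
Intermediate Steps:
$I{\left(H,Q \right)} = - \frac{\sqrt{5 + H}}{2}$ ($I{\left(H,Q \right)} = - \frac{\sqrt{H + 5}}{2} = - \frac{\sqrt{5 + H}}{2}$)
$x{\left(W \right)} = 3$ ($x{\left(W \right)} = 3 + \frac{W - W}{6} = 3 + \frac{1}{6} \cdot 0 = 3 + 0 = 3$)
$M{\left(k,Y \right)} = - \frac{\sqrt{5 + Y}}{36} + \frac{Y}{18}$ ($M{\left(k,Y \right)} = \frac{- \frac{\sqrt{5 + Y}}{2} + Y}{10 + 8} = \frac{Y - \frac{\sqrt{5 + Y}}{2}}{18} = \left(Y - \frac{\sqrt{5 + Y}}{2}\right) \frac{1}{18} = - \frac{\sqrt{5 + Y}}{36} + \frac{Y}{18}$)
$M{\left(20,\left(-6 + x{\left(-2 \right)}\right) - 4 \right)} - \frac{0 - 142}{331} = \left(- \frac{\sqrt{5 + \left(\left(-6 + 3\right) - 4\right)}}{36} + \frac{\left(-6 + 3\right) - 4}{18}\right) - \frac{0 - 142}{331} = \left(- \frac{\sqrt{5 - 7}}{36} + \frac{-3 - 4}{18}\right) - \left(-142\right) \frac{1}{331} = \left(- \frac{\sqrt{5 - 7}}{36} + \frac{1}{18} \left(-7\right)\right) - - \frac{142}{331} = \left(- \frac{\sqrt{-2}}{36} - \frac{7}{18}\right) + \frac{142}{331} = \left(- \frac{i \sqrt{2}}{36} - \frac{7}{18}\right) + \frac{142}{331} = \left(- \frac{7}{18} - \frac{i \sqrt{2}}{36}\right) + \frac{142}{331} = \frac{239}{5958} - \frac{i \sqrt{2}}{36}$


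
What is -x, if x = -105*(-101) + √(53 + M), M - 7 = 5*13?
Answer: -10605 - 5*√5 ≈ -10616.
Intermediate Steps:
M = 72 (M = 7 + 5*13 = 7 + 65 = 72)
x = 10605 + 5*√5 (x = -105*(-101) + √(53 + 72) = 10605 + √125 = 10605 + 5*√5 ≈ 10616.)
-x = -(10605 + 5*√5) = -10605 - 5*√5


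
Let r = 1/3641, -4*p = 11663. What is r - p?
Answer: 42464987/14564 ≈ 2915.8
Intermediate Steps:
p = -11663/4 (p = -1/4*11663 = -11663/4 ≈ -2915.8)
r = 1/3641 ≈ 0.00027465
r - p = 1/3641 - 1*(-11663/4) = 1/3641 + 11663/4 = 42464987/14564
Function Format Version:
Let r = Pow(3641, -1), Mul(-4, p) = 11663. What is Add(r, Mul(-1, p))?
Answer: Rational(42464987, 14564) ≈ 2915.8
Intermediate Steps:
p = Rational(-11663, 4) (p = Mul(Rational(-1, 4), 11663) = Rational(-11663, 4) ≈ -2915.8)
r = Rational(1, 3641) ≈ 0.00027465
Add(r, Mul(-1, p)) = Add(Rational(1, 3641), Mul(-1, Rational(-11663, 4))) = Add(Rational(1, 3641), Rational(11663, 4)) = Rational(42464987, 14564)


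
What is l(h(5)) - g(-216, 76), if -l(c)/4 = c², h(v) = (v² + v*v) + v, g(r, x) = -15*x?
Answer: -10960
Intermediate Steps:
h(v) = v + 2*v² (h(v) = (v² + v²) + v = 2*v² + v = v + 2*v²)
l(c) = -4*c²
l(h(5)) - g(-216, 76) = -4*25*(1 + 2*5)² - (-15)*76 = -4*25*(1 + 10)² - 1*(-1140) = -4*(5*11)² + 1140 = -4*55² + 1140 = -4*3025 + 1140 = -12100 + 1140 = -10960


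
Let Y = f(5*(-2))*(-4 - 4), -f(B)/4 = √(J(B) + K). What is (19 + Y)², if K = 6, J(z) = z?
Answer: -3735 + 2432*I ≈ -3735.0 + 2432.0*I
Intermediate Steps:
f(B) = -4*√(6 + B) (f(B) = -4*√(B + 6) = -4*√(6 + B))
Y = 64*I (Y = (-4*√(6 + 5*(-2)))*(-4 - 4) = -4*√(6 - 10)*(-8) = -8*I*(-8) = 64*I ≈ 64.0*I)
(19 + Y)² = (19 + 64*I)²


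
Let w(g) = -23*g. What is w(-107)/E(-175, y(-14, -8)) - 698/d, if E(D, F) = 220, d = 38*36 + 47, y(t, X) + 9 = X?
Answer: 665751/62260 ≈ 10.693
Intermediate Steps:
y(t, X) = -9 + X
d = 1415 (d = 1368 + 47 = 1415)
w(-107)/E(-175, y(-14, -8)) - 698/d = -23*(-107)/220 - 698/1415 = 2461*(1/220) - 698*1/1415 = 2461/220 - 698/1415 = 665751/62260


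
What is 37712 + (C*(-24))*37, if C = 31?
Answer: 10184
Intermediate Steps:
37712 + (C*(-24))*37 = 37712 + (31*(-24))*37 = 37712 - 744*37 = 37712 - 27528 = 10184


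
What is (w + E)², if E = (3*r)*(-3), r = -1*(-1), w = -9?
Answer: 324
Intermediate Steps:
r = 1
E = -9 (E = (3*1)*(-3) = 3*(-3) = -9)
(w + E)² = (-9 - 9)² = (-18)² = 324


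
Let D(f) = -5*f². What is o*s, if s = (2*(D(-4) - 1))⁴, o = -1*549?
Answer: -378122397264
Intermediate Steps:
o = -549
s = 688747536 (s = (2*(-5*(-4)² - 1))⁴ = (2*(-5*16 - 1))⁴ = (2*(-80 - 1))⁴ = (2*(-81))⁴ = (-162)⁴ = 688747536)
o*s = -549*688747536 = -378122397264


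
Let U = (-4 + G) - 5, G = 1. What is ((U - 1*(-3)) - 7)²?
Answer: 144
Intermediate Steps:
U = -8 (U = (-4 + 1) - 5 = -3 - 5 = -8)
((U - 1*(-3)) - 7)² = ((-8 - 1*(-3)) - 7)² = ((-8 + 3) - 7)² = (-5 - 7)² = (-12)² = 144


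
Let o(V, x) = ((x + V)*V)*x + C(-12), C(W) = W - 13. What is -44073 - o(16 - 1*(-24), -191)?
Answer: -1197688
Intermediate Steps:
C(W) = -13 + W
o(V, x) = -25 + V*x*(V + x) (o(V, x) = ((x + V)*V)*x + (-13 - 12) = ((V + x)*V)*x - 25 = (V*(V + x))*x - 25 = V*x*(V + x) - 25 = -25 + V*x*(V + x))
-44073 - o(16 - 1*(-24), -191) = -44073 - (-25 + (16 - 1*(-24))*(-191)**2 - 191*(16 - 1*(-24))**2) = -44073 - (-25 + (16 + 24)*36481 - 191*(16 + 24)**2) = -44073 - (-25 + 40*36481 - 191*40**2) = -44073 - (-25 + 1459240 - 191*1600) = -44073 - (-25 + 1459240 - 305600) = -44073 - 1*1153615 = -44073 - 1153615 = -1197688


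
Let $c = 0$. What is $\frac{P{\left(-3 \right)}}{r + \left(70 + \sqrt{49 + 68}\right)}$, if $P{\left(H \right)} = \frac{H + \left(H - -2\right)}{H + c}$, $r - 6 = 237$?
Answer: $\frac{313}{73389} - \frac{\sqrt{13}}{24463} \approx 0.0041176$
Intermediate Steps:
$r = 243$ ($r = 6 + 237 = 243$)
$P{\left(H \right)} = \frac{2 + 2 H}{H}$ ($P{\left(H \right)} = \frac{H + \left(H - -2\right)}{H + 0} = \frac{H + \left(H + 2\right)}{H} = \frac{H + \left(2 + H\right)}{H} = \frac{2 + 2 H}{H}$)
$\frac{P{\left(-3 \right)}}{r + \left(70 + \sqrt{49 + 68}\right)} = \frac{2 + \frac{2}{-3}}{243 + \left(70 + \sqrt{49 + 68}\right)} = \frac{2 + 2 \left(- \frac{1}{3}\right)}{243 + \left(70 + \sqrt{117}\right)} = \frac{2 - \frac{2}{3}}{243 + \left(70 + 3 \sqrt{13}\right)} = \frac{1}{313 + 3 \sqrt{13}} \cdot \frac{4}{3} = \frac{4}{3 \left(313 + 3 \sqrt{13}\right)}$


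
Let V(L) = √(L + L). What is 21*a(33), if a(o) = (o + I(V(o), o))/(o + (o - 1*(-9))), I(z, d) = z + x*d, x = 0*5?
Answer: 231/25 + 7*√66/25 ≈ 11.515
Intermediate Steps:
x = 0
V(L) = √2*√L (V(L) = √(2*L) = √2*√L)
I(z, d) = z (I(z, d) = z + 0*d = z + 0 = z)
a(o) = (o + √2*√o)/(9 + 2*o) (a(o) = (o + √2*√o)/(o + (o - 1*(-9))) = (o + √2*√o)/(o + (o + 9)) = (o + √2*√o)/(o + (9 + o)) = (o + √2*√o)/(9 + 2*o))
21*a(33) = 21*((33 + √2*√33)/(9 + 2*33)) = 21*((33 + √66)/(9 + 66)) = 21*((33 + √66)/75) = 21*(11/25 + √66/75) = 231/25 + 7*√66/25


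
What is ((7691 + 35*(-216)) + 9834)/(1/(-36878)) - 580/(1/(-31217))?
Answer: -349383410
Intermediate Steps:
((7691 + 35*(-216)) + 9834)/(1/(-36878)) - 580/(1/(-31217)) = ((7691 - 7560) + 9834)/(-1/36878) - 580/(-1/31217) = (131 + 9834)*(-36878) - 580*(-31217) = 9965*(-36878) + 18105860 = -367489270 + 18105860 = -349383410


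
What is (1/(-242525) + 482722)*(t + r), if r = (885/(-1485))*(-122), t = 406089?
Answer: 4707472327749667441/24009975 ≈ 1.9606e+11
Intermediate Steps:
r = 7198/99 (r = (885*(-1/1485))*(-122) = -59/99*(-122) = 7198/99 ≈ 72.707)
(1/(-242525) + 482722)*(t + r) = (1/(-242525) + 482722)*(406089 + 7198/99) = (-1/242525 + 482722)*(40210009/99) = (117072153049/242525)*(40210009/99) = 4707472327749667441/24009975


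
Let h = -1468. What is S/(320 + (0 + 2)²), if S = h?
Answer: -367/81 ≈ -4.5309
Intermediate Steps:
S = -1468
S/(320 + (0 + 2)²) = -1468/(320 + (0 + 2)²) = -1468/(320 + 2²) = -1468/(320 + 4) = -1468/324 = -1468*1/324 = -367/81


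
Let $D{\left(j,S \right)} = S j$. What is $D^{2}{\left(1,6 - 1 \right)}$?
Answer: $25$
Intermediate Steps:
$D^{2}{\left(1,6 - 1 \right)} = \left(\left(6 - 1\right) 1\right)^{2} = \left(5 \cdot 1\right)^{2} = 5^{2} = 25$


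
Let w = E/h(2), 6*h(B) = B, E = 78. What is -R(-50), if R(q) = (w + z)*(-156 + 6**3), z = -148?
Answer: -5160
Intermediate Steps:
h(B) = B/6
w = 234 (w = 78/(((1/6)*2)) = 78/(1/3) = 78*3 = 234)
R(q) = 5160 (R(q) = (234 - 148)*(-156 + 6**3) = 86*(-156 + 216) = 86*60 = 5160)
-R(-50) = -1*5160 = -5160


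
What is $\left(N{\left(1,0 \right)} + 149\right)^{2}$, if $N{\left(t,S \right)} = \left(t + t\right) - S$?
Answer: $22801$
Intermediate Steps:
$N{\left(t,S \right)} = - S + 2 t$ ($N{\left(t,S \right)} = 2 t - S = - S + 2 t$)
$\left(N{\left(1,0 \right)} + 149\right)^{2} = \left(\left(\left(-1\right) 0 + 2 \cdot 1\right) + 149\right)^{2} = \left(\left(0 + 2\right) + 149\right)^{2} = \left(2 + 149\right)^{2} = 151^{2} = 22801$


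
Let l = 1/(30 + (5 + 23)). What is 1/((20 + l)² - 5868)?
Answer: -3364/18392031 ≈ -0.00018291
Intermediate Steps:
l = 1/58 (l = 1/(30 + 28) = 1/58 ≈ 0.017241)
1/((20 + l)² - 5868) = 1/((20 + 1/58)² - 5868) = 1/((1161/58)² - 5868) = 1/(1347921/3364 - 5868) = 1/(-18392031/3364) = -3364/18392031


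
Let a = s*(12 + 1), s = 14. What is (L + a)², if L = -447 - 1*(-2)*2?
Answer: 68121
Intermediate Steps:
L = -443 (L = -447 - (-2)*2 = -447 - 1*(-4) = -447 + 4 = -443)
a = 182 (a = 14*(12 + 1) = 14*13 = 182)
(L + a)² = (-443 + 182)² = (-261)² = 68121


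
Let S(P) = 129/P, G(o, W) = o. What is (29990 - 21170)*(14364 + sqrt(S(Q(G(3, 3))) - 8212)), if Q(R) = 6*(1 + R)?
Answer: 126690480 + 2205*I*sqrt(131306) ≈ 1.2669e+8 + 7.9901e+5*I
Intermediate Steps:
Q(R) = 6 + 6*R
(29990 - 21170)*(14364 + sqrt(S(Q(G(3, 3))) - 8212)) = (29990 - 21170)*(14364 + sqrt(129/(6 + 6*3) - 8212)) = 8820*(14364 + sqrt(129/(6 + 18) - 8212)) = 8820*(14364 + sqrt(129/24 - 8212)) = 8820*(14364 + sqrt(129*(1/24) - 8212)) = 8820*(14364 + sqrt(43/8 - 8212)) = 8820*(14364 + sqrt(-65653/8)) = 8820*(14364 + I*sqrt(131306)/4) = 126690480 + 2205*I*sqrt(131306)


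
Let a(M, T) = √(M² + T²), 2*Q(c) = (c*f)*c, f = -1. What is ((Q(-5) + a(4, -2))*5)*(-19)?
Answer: 2375/2 - 190*√5 ≈ 762.65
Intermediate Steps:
Q(c) = -c²/2 (Q(c) = ((c*(-1))*c)/2 = ((-c)*c)/2 = (-c²)/2 = -c²/2)
((Q(-5) + a(4, -2))*5)*(-19) = ((-½*(-5)² + √(4² + (-2)²))*5)*(-19) = ((-½*25 + √(16 + 4))*5)*(-19) = ((-25/2 + √20)*5)*(-19) = ((-25/2 + 2*√5)*5)*(-19) = (-125/2 + 10*√5)*(-19) = 2375/2 - 190*√5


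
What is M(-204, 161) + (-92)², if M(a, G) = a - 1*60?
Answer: 8200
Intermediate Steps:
M(a, G) = -60 + a (M(a, G) = a - 60 = -60 + a)
M(-204, 161) + (-92)² = (-60 - 204) + (-92)² = -264 + 8464 = 8200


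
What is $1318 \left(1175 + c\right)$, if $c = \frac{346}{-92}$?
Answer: $\frac{35504943}{23} \approx 1.5437 \cdot 10^{6}$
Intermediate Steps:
$c = - \frac{173}{46}$ ($c = 346 \left(- \frac{1}{92}\right) = - \frac{173}{46} \approx -3.7609$)
$1318 \left(1175 + c\right) = 1318 \left(1175 - \frac{173}{46}\right) = 1318 \cdot \frac{53877}{46} = \frac{35504943}{23}$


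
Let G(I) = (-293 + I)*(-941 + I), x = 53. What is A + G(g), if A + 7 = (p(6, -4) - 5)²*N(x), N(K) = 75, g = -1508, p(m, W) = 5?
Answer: 4410642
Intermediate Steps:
G(I) = (-941 + I)*(-293 + I)
A = -7 (A = -7 + (5 - 5)²*75 = -7 + 0²*75 = -7 + 0*75 = -7 + 0 = -7)
A + G(g) = -7 + (275713 + (-1508)² - 1234*(-1508)) = -7 + (275713 + 2274064 + 1860872) = -7 + 4410649 = 4410642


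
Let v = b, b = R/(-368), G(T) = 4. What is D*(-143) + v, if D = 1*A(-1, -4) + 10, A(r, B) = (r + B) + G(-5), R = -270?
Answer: -236673/184 ≈ -1286.3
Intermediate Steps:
b = 135/184 (b = -270/(-368) = -270*(-1/368) = 135/184 ≈ 0.73370)
A(r, B) = 4 + B + r (A(r, B) = (r + B) + 4 = (B + r) + 4 = 4 + B + r)
D = 9 (D = 1*(4 - 4 - 1) + 10 = 1*(-1) + 10 = -1 + 10 = 9)
v = 135/184 ≈ 0.73370
D*(-143) + v = 9*(-143) + 135/184 = -1287 + 135/184 = -236673/184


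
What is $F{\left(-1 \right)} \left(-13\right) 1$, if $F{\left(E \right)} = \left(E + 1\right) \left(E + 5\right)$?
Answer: $0$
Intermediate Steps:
$F{\left(E \right)} = \left(1 + E\right) \left(5 + E\right)$
$F{\left(-1 \right)} \left(-13\right) 1 = \left(5 + \left(-1\right)^{2} + 6 \left(-1\right)\right) \left(-13\right) 1 = \left(5 + 1 - 6\right) \left(-13\right) 1 = 0 \left(-13\right) 1 = 0 \cdot 1 = 0$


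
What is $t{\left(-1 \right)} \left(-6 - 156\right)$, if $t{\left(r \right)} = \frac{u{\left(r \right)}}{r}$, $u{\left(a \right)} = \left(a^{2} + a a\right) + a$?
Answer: $162$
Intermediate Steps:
$u{\left(a \right)} = a + 2 a^{2}$ ($u{\left(a \right)} = \left(a^{2} + a^{2}\right) + a = 2 a^{2} + a = a + 2 a^{2}$)
$t{\left(r \right)} = 1 + 2 r$ ($t{\left(r \right)} = \frac{r \left(1 + 2 r\right)}{r} = 1 + 2 r$)
$t{\left(-1 \right)} \left(-6 - 156\right) = \left(1 + 2 \left(-1\right)\right) \left(-6 - 156\right) = \left(1 - 2\right) \left(-162\right) = \left(-1\right) \left(-162\right) = 162$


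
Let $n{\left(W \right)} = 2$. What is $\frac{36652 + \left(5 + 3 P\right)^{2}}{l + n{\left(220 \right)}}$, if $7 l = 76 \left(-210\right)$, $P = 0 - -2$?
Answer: $- \frac{36773}{2278} \approx -16.143$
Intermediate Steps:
$P = 2$ ($P = 0 + 2 = 2$)
$l = -2280$ ($l = \frac{76 \left(-210\right)}{7} = \frac{1}{7} \left(-15960\right) = -2280$)
$\frac{36652 + \left(5 + 3 P\right)^{2}}{l + n{\left(220 \right)}} = \frac{36652 + \left(5 + 3 \cdot 2\right)^{2}}{-2280 + 2} = \frac{36652 + \left(5 + 6\right)^{2}}{-2278} = \left(36652 + 11^{2}\right) \left(- \frac{1}{2278}\right) = \left(36652 + 121\right) \left(- \frac{1}{2278}\right) = 36773 \left(- \frac{1}{2278}\right) = - \frac{36773}{2278}$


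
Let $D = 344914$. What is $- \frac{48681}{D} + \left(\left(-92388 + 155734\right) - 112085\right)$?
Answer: $- \frac{16810812127}{344914} \approx -48739.0$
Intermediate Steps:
$- \frac{48681}{D} + \left(\left(-92388 + 155734\right) - 112085\right) = - \frac{48681}{344914} + \left(\left(-92388 + 155734\right) - 112085\right) = \left(-48681\right) \frac{1}{344914} + \left(63346 - 112085\right) = - \frac{48681}{344914} - 48739 = - \frac{16810812127}{344914}$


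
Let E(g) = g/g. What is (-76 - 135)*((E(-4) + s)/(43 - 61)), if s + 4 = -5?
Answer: -844/9 ≈ -93.778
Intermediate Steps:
s = -9 (s = -4 - 5 = -9)
E(g) = 1
(-76 - 135)*((E(-4) + s)/(43 - 61)) = (-76 - 135)*((1 - 9)/(43 - 61)) = -(-1688)/(-18) = -(-1688)*(-1)/18 = -211*4/9 = -844/9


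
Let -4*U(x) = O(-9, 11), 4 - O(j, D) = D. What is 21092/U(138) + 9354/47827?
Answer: 4035133814/334789 ≈ 12053.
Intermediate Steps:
O(j, D) = 4 - D
U(x) = 7/4 (U(x) = -(4 - 1*11)/4 = -(4 - 11)/4 = -¼*(-7) = 7/4)
21092/U(138) + 9354/47827 = 21092/(7/4) + 9354/47827 = 21092*(4/7) + 9354*(1/47827) = 84368/7 + 9354/47827 = 4035133814/334789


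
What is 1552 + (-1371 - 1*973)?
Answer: -792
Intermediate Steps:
1552 + (-1371 - 1*973) = 1552 + (-1371 - 973) = 1552 - 2344 = -792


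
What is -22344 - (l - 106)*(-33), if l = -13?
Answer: -26271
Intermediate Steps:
-22344 - (l - 106)*(-33) = -22344 - (-13 - 106)*(-33) = -22344 - (-119)*(-33) = -22344 - 1*3927 = -22344 - 3927 = -26271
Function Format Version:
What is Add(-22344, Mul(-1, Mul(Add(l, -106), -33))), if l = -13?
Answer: -26271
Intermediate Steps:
Add(-22344, Mul(-1, Mul(Add(l, -106), -33))) = Add(-22344, Mul(-1, Mul(Add(-13, -106), -33))) = Add(-22344, Mul(-1, Mul(-119, -33))) = Add(-22344, Mul(-1, 3927)) = Add(-22344, -3927) = -26271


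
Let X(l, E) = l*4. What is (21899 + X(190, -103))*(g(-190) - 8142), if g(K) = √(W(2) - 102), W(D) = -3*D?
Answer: -184489578 + 135954*I*√3 ≈ -1.8449e+8 + 2.3548e+5*I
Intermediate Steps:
X(l, E) = 4*l
g(K) = 6*I*√3 (g(K) = √(-3*2 - 102) = √(-6 - 102) = √(-108) = 6*I*√3)
(21899 + X(190, -103))*(g(-190) - 8142) = (21899 + 4*190)*(6*I*√3 - 8142) = (21899 + 760)*(-8142 + 6*I*√3) = 22659*(-8142 + 6*I*√3) = -184489578 + 135954*I*√3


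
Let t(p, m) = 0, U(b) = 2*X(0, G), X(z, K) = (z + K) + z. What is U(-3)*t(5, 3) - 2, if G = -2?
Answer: -2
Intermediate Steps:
X(z, K) = K + 2*z (X(z, K) = (K + z) + z = K + 2*z)
U(b) = -4 (U(b) = 2*(-2 + 2*0) = 2*(-2 + 0) = 2*(-2) = -4)
U(-3)*t(5, 3) - 2 = -4*0 - 2 = 0 - 2 = -2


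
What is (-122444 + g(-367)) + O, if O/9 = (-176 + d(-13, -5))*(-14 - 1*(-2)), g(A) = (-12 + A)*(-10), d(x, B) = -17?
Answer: -97810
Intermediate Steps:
g(A) = 120 - 10*A
O = 20844 (O = 9*((-176 - 17)*(-14 - 1*(-2))) = 9*(-193*(-14 + 2)) = 9*(-193*(-12)) = 9*2316 = 20844)
(-122444 + g(-367)) + O = (-122444 + (120 - 10*(-367))) + 20844 = (-122444 + (120 + 3670)) + 20844 = (-122444 + 3790) + 20844 = -118654 + 20844 = -97810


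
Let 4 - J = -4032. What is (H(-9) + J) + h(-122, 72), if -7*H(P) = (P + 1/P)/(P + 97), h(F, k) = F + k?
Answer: 11049233/2772 ≈ 3986.0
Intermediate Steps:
J = 4036 (J = 4 - 1*(-4032) = 4 + 4032 = 4036)
H(P) = -(P + 1/P)/(7*(97 + P)) (H(P) = -(P + 1/P)/(7*(P + 97)) = -(P + 1/P)/(7*(97 + P)))
(H(-9) + J) + h(-122, 72) = ((⅐)*(-1 - 1*(-9)²)/(-9*(97 - 9)) + 4036) + (-122 + 72) = ((⅐)*(-⅑)*(-1 - 1*81)/88 + 4036) - 50 = ((⅐)*(-⅑)*(1/88)*(-1 - 81) + 4036) - 50 = ((⅐)*(-⅑)*(1/88)*(-82) + 4036) - 50 = (41/2772 + 4036) - 50 = 11187833/2772 - 50 = 11049233/2772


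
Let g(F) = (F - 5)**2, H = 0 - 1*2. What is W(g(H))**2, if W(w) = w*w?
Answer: 5764801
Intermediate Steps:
H = -2 (H = 0 - 2 = -2)
g(F) = (-5 + F)**2
W(w) = w**2
W(g(H))**2 = (((-5 - 2)**2)**2)**2 = (((-7)**2)**2)**2 = (49**2)**2 = 2401**2 = 5764801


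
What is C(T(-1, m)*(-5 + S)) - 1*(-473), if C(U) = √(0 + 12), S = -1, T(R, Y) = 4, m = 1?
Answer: 473 + 2*√3 ≈ 476.46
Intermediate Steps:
C(U) = 2*√3 (C(U) = √12 = 2*√3)
C(T(-1, m)*(-5 + S)) - 1*(-473) = 2*√3 - 1*(-473) = 2*√3 + 473 = 473 + 2*√3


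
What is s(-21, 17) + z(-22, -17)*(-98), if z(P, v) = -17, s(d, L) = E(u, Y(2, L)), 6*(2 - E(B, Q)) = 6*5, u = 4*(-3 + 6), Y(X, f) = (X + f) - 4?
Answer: 1663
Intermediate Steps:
Y(X, f) = -4 + X + f
u = 12 (u = 4*3 = 12)
E(B, Q) = -3 (E(B, Q) = 2 - 5 = -3)
s(d, L) = -3
s(-21, 17) + z(-22, -17)*(-98) = -3 - 17*(-98) = -3 + 1666 = 1663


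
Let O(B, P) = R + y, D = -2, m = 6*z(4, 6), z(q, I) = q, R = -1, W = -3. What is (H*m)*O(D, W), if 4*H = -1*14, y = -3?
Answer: 336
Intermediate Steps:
m = 24 (m = 6*4 = 24)
H = -7/2 (H = (-1*14)/4 = (¼)*(-14) = -7/2 ≈ -3.5000)
O(B, P) = -4 (O(B, P) = -1 - 3 = -4)
(H*m)*O(D, W) = -7/2*24*(-4) = -84*(-4) = 336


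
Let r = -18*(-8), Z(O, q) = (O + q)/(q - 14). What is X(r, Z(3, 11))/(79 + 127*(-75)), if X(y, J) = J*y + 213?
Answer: 459/9446 ≈ 0.048592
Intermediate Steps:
Z(O, q) = (O + q)/(-14 + q)
r = 144
X(y, J) = 213 + J*y
X(r, Z(3, 11))/(79 + 127*(-75)) = (213 + ((3 + 11)/(-14 + 11))*144)/(79 + 127*(-75)) = (213 + (14/(-3))*144)/(79 - 9525) = (213 - ⅓*14*144)/(-9446) = (213 - 14/3*144)*(-1/9446) = (213 - 672)*(-1/9446) = -459*(-1/9446) = 459/9446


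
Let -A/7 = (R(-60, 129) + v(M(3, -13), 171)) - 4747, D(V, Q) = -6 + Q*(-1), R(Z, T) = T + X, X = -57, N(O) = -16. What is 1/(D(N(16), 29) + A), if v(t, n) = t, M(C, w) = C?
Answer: 1/32669 ≈ 3.0610e-5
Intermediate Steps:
R(Z, T) = -57 + T (R(Z, T) = T - 57 = -57 + T)
D(V, Q) = -6 - Q
A = 32704 (A = -7*(((-57 + 129) + 3) - 4747) = -7*((72 + 3) - 4747) = -7*(75 - 4747) = -7*(-4672) = 32704)
1/(D(N(16), 29) + A) = 1/((-6 - 1*29) + 32704) = 1/((-6 - 29) + 32704) = 1/(-35 + 32704) = 1/32669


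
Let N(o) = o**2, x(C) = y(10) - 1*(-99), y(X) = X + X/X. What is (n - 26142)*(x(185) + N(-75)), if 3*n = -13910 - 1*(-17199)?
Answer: -430910695/3 ≈ -1.4364e+8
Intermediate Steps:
n = 3289/3 (n = (-13910 - 1*(-17199))/3 = (-13910 + 17199)/3 = (1/3)*3289 = 3289/3 ≈ 1096.3)
y(X) = 1 + X (y(X) = X + 1 = 1 + X)
x(C) = 110 (x(C) = (1 + 10) - 1*(-99) = 11 + 99 = 110)
(n - 26142)*(x(185) + N(-75)) = (3289/3 - 26142)*(110 + (-75)**2) = -75137*(110 + 5625)/3 = -75137/3*5735 = -430910695/3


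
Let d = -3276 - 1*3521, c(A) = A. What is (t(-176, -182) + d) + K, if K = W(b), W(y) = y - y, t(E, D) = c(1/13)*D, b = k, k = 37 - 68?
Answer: -6811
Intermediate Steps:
k = -31
b = -31
t(E, D) = D/13
W(y) = 0
K = 0
d = -6797 (d = -3276 - 3521 = -6797)
(t(-176, -182) + d) + K = ((1/13)*(-182) - 6797) + 0 = (-14 - 6797) + 0 = -6811 + 0 = -6811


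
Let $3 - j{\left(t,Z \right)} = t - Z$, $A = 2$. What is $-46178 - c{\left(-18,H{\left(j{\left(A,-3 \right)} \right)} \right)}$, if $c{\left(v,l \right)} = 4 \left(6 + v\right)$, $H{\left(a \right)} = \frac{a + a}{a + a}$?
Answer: $-46130$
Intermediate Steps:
$j{\left(t,Z \right)} = 3 + Z - t$ ($j{\left(t,Z \right)} = 3 - \left(t - Z\right) = 3 + \left(Z - t\right) = 3 + Z - t$)
$H{\left(a \right)} = 1$ ($H{\left(a \right)} = \frac{2 a}{2 a} = 2 a \frac{1}{2 a} = 1$)
$c{\left(v,l \right)} = 24 + 4 v$
$-46178 - c{\left(-18,H{\left(j{\left(A,-3 \right)} \right)} \right)} = -46178 - \left(24 + 4 \left(-18\right)\right) = -46178 - \left(24 - 72\right) = -46178 - -48 = -46178 + 48 = -46130$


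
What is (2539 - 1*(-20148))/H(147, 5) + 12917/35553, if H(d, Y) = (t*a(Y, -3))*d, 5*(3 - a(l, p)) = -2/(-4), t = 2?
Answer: 9269886/343679 ≈ 26.973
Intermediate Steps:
a(l, p) = 29/10 (a(l, p) = 3 - (-2)/(5*(-4)) = 3 - (-2)*(-1)/(5*4) = 3 - ⅕*½ = 3 - ⅒ = 29/10)
H(d, Y) = 29*d/5 (H(d, Y) = (2*(29/10))*d = 29*d/5)
(2539 - 1*(-20148))/H(147, 5) + 12917/35553 = (2539 - 1*(-20148))/(((29/5)*147)) + 12917/35553 = (2539 + 20148)/(4263/5) + 12917*(1/35553) = 22687*(5/4263) + 12917/35553 = 2315/87 + 12917/35553 = 9269886/343679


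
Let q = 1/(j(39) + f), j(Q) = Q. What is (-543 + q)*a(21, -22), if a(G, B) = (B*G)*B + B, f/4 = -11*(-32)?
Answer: -7968772240/1447 ≈ -5.5071e+6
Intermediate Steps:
f = 1408 (f = 4*(-11*(-32)) = 4*352 = 1408)
a(G, B) = B + G*B² (a(G, B) = G*B² + B = B + G*B²)
q = 1/1447 (q = 1/(39 + 1408) = 1/1447 ≈ 0.00069109)
(-543 + q)*a(21, -22) = (-543 + 1/1447)*(-22*(1 - 22*21)) = -(-17285840)*(1 - 462)/1447 = -(-17285840)*(-461)/1447 = -785720/1447*10142 = -7968772240/1447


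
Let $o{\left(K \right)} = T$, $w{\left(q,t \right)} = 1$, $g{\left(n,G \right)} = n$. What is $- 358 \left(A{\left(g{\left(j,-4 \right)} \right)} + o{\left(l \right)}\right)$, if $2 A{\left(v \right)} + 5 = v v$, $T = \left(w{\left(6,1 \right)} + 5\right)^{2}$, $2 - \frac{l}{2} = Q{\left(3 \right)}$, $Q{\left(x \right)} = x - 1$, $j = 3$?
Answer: $-13604$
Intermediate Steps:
$Q{\left(x \right)} = -1 + x$ ($Q{\left(x \right)} = x - 1 = -1 + x$)
$l = 0$ ($l = 4 - 2 \left(-1 + 3\right) = 4 - 4 = 0$)
$T = 36$ ($T = \left(1 + 5\right)^{2} = 6^{2} = 36$)
$o{\left(K \right)} = 36$
$A{\left(v \right)} = - \frac{5}{2} + \frac{v^{2}}{2}$ ($A{\left(v \right)} = - \frac{5}{2} + \frac{v v}{2} = - \frac{5}{2} + \frac{v^{2}}{2}$)
$- 358 \left(A{\left(g{\left(j,-4 \right)} \right)} + o{\left(l \right)}\right) = - 358 \left(\left(- \frac{5}{2} + \frac{3^{2}}{2}\right) + 36\right) = - 358 \left(\left(- \frac{5}{2} + \frac{1}{2} \cdot 9\right) + 36\right) = - 358 \left(\left(- \frac{5}{2} + \frac{9}{2}\right) + 36\right) = - 358 \left(2 + 36\right) = \left(-358\right) 38 = -13604$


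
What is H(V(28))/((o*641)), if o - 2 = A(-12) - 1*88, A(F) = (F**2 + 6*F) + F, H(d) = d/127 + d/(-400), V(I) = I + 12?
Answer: -21/1628140 ≈ -1.2898e-5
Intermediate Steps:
V(I) = 12 + I
H(d) = 273*d/50800 (H(d) = d*(1/127) + d*(-1/400) = d/127 - d/400 = 273*d/50800)
A(F) = F**2 + 7*F
o = -26 (o = 2 + (-12*(7 - 12) - 1*88) = 2 + (-12*(-5) - 88) = 2 + (60 - 88) = 2 - 28 = -26)
H(V(28))/((o*641)) = (273*(12 + 28)/50800)/((-26*641)) = ((273/50800)*40)/(-16666) = (273/1270)*(-1/16666) = -21/1628140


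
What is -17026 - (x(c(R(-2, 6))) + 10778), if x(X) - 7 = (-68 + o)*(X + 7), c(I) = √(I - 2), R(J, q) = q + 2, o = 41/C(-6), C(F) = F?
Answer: -163723/6 + 449*√6/6 ≈ -27104.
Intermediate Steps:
o = -41/6 (o = 41/(-6) = 41*(-⅙) = -41/6 ≈ -6.8333)
R(J, q) = 2 + q
c(I) = √(-2 + I)
x(X) = -3101/6 - 449*X/6 (x(X) = 7 + (-68 - 41/6)*(X + 7) = 7 - 449*(7 + X)/6 = 7 + (-3143/6 - 449*X/6) = -3101/6 - 449*X/6)
-17026 - (x(c(R(-2, 6))) + 10778) = -17026 - ((-3101/6 - 449*√(-2 + (2 + 6))/6) + 10778) = -17026 - ((-3101/6 - 449*√(-2 + 8)/6) + 10778) = -17026 - ((-3101/6 - 449*√6/6) + 10778) = -17026 - (61567/6 - 449*√6/6) = -17026 + (-61567/6 + 449*√6/6) = -163723/6 + 449*√6/6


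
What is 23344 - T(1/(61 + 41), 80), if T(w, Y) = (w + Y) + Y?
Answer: 2364767/102 ≈ 23184.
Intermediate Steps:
T(w, Y) = w + 2*Y (T(w, Y) = (Y + w) + Y = w + 2*Y)
23344 - T(1/(61 + 41), 80) = 23344 - (1/(61 + 41) + 2*80) = 23344 - (1/102 + 160) = 23344 - 1*16321/102 = 23344 - 16321/102 = 2364767/102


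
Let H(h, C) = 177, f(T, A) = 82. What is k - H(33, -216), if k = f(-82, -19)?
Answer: -95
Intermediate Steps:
k = 82
k - H(33, -216) = 82 - 1*177 = 82 - 177 = -95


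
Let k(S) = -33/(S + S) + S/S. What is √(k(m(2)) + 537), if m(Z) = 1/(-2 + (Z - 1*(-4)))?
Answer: 2*√118 ≈ 21.726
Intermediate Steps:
m(Z) = 1/(2 + Z) (m(Z) = 1/(-2 + (Z + 4)) = 1/(-2 + (4 + Z)) = 1/(2 + Z))
k(S) = 1 - 33/(2*S) (k(S) = -33*1/(2*S) + 1 = -33/(2*S) + 1 = 1 - 33/(2*S))
√(k(m(2)) + 537) = √((-33/2 + 1/(2 + 2))/(1/(2 + 2)) + 537) = √((-33/2 + 1/4)/(1/4) + 537) = √((-33/2 + ¼)/(¼) + 537) = √(4*(-65/4) + 537) = √(-65 + 537) = √472 = 2*√118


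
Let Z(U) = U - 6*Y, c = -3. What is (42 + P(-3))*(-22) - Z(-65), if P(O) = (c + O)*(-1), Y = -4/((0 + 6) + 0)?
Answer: -995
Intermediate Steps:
Y = -⅔ (Y = -4/(6 + 0) = -4/6 = -4*⅙ = -⅔ ≈ -0.66667)
Z(U) = 4 + U (Z(U) = U - 6*(-⅔) = U + 4 = 4 + U)
P(O) = 3 - O (P(O) = (-3 + O)*(-1) = 3 - O)
(42 + P(-3))*(-22) - Z(-65) = (42 + (3 - 1*(-3)))*(-22) - (4 - 65) = (42 + (3 + 3))*(-22) - 1*(-61) = (42 + 6)*(-22) + 61 = 48*(-22) + 61 = -1056 + 61 = -995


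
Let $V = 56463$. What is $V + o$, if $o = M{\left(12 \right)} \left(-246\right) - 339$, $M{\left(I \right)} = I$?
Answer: $53172$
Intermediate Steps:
$o = -3291$ ($o = 12 \left(-246\right) - 339 = -2952 - 339 = -3291$)
$V + o = 56463 - 3291 = 53172$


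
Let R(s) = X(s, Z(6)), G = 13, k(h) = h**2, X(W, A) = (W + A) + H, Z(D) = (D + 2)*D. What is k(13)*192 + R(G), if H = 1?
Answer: 32510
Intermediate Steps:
Z(D) = D*(2 + D) (Z(D) = (2 + D)*D = D*(2 + D))
X(W, A) = 1 + A + W (X(W, A) = (W + A) + 1 = (A + W) + 1 = 1 + A + W)
R(s) = 49 + s (R(s) = 1 + 6*(2 + 6) + s = 1 + 6*8 + s = 1 + 48 + s = 49 + s)
k(13)*192 + R(G) = 13**2*192 + (49 + 13) = 169*192 + 62 = 32448 + 62 = 32510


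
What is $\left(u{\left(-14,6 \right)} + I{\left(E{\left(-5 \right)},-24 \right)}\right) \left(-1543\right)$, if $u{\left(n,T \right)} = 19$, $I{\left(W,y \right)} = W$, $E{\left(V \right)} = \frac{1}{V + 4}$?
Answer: $-27774$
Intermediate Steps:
$E{\left(V \right)} = \frac{1}{4 + V}$
$\left(u{\left(-14,6 \right)} + I{\left(E{\left(-5 \right)},-24 \right)}\right) \left(-1543\right) = \left(19 + \frac{1}{4 - 5}\right) \left(-1543\right) = \left(19 + \frac{1}{-1}\right) \left(-1543\right) = \left(19 - 1\right) \left(-1543\right) = 18 \left(-1543\right) = -27774$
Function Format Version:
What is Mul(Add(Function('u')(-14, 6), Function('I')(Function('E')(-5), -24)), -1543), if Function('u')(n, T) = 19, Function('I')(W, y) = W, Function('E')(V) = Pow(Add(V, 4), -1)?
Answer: -27774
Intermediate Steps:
Function('E')(V) = Pow(Add(4, V), -1)
Mul(Add(Function('u')(-14, 6), Function('I')(Function('E')(-5), -24)), -1543) = Mul(Add(19, Pow(Add(4, -5), -1)), -1543) = Mul(Add(19, Pow(-1, -1)), -1543) = Mul(Add(19, -1), -1543) = Mul(18, -1543) = -27774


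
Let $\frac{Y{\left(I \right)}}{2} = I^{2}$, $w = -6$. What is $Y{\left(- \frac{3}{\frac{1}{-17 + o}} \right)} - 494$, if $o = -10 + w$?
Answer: $19108$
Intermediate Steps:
$o = -16$ ($o = -10 - 6 = -16$)
$Y{\left(I \right)} = 2 I^{2}$
$Y{\left(- \frac{3}{\frac{1}{-17 + o}} \right)} - 494 = 2 \left(- \frac{3}{\frac{1}{-17 - 16}}\right)^{2} - 494 = 2 \left(- \frac{3}{\frac{1}{-33}}\right)^{2} - 494 = 2 \left(- \frac{3}{- \frac{1}{33}}\right)^{2} - 494 = 2 \left(\left(-3\right) \left(-33\right)\right)^{2} - 494 = 2 \cdot 99^{2} - 494 = 2 \cdot 9801 - 494 = 19602 - 494 = 19108$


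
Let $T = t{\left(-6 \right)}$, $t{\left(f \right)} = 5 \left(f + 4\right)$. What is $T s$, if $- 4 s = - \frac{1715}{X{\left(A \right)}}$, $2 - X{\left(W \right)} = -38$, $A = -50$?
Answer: $- \frac{1715}{16} \approx -107.19$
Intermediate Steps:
$t{\left(f \right)} = 20 + 5 f$ ($t{\left(f \right)} = 5 \left(4 + f\right) = 20 + 5 f$)
$T = -10$ ($T = 20 + 5 \left(-6\right) = 20 - 30 = -10$)
$X{\left(W \right)} = 40$ ($X{\left(W \right)} = 2 - -38 = 2 + 38 = 40$)
$s = \frac{343}{32}$ ($s = - \frac{\left(-1715\right) \frac{1}{40}}{4} = \left(- \frac{1}{4}\right) \left(- \frac{343}{8}\right) = \frac{343}{32} \approx 10.719$)
$T s = \left(-10\right) \frac{343}{32} = - \frac{1715}{16}$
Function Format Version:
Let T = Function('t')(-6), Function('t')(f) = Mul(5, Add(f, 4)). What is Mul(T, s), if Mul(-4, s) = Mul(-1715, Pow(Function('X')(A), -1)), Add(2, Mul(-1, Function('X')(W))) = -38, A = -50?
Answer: Rational(-1715, 16) ≈ -107.19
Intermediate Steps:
Function('t')(f) = Add(20, Mul(5, f)) (Function('t')(f) = Mul(5, Add(4, f)) = Add(20, Mul(5, f)))
T = -10 (T = Add(20, Mul(5, -6)) = Add(20, -30) = -10)
Function('X')(W) = 40 (Function('X')(W) = Add(2, Mul(-1, -38)) = Add(2, 38) = 40)
s = Rational(343, 32) (s = Mul(Rational(-1, 4), Mul(-1715, Pow(40, -1))) = Mul(Rational(-1, 4), Mul(-1715, Rational(1, 40))) = Mul(Rational(-1, 4), Rational(-343, 8)) = Rational(343, 32) ≈ 10.719)
Mul(T, s) = Mul(-10, Rational(343, 32)) = Rational(-1715, 16)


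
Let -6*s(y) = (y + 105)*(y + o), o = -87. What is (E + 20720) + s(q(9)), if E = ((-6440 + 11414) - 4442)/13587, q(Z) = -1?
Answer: 14392756/647 ≈ 22245.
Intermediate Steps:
E = 76/1941 (E = (4974 - 4442)*(1/13587) = 532*(1/13587) = 76/1941 ≈ 0.039155)
s(y) = -(-87 + y)*(105 + y)/6 (s(y) = -(y + 105)*(y - 87)/6 = -(105 + y)*(-87 + y)/6 = -(-87 + y)*(105 + y)/6)
(E + 20720) + s(q(9)) = (76/1941 + 20720) + (3045/2 - 3*(-1) - ⅙*(-1)²) = 40217596/1941 + (3045/2 + 3 - ⅙*1) = 40217596/1941 + (3045/2 + 3 - ⅙) = 40217596/1941 + 4576/3 = 14392756/647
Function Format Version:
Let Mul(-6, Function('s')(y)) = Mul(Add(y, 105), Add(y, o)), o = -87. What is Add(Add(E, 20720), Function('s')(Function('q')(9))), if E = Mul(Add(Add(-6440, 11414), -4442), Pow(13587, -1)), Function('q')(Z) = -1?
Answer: Rational(14392756, 647) ≈ 22245.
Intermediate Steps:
E = Rational(76, 1941) (E = Mul(Add(4974, -4442), Rational(1, 13587)) = Mul(532, Rational(1, 13587)) = Rational(76, 1941) ≈ 0.039155)
Function('s')(y) = Mul(Rational(-1, 6), Add(-87, y), Add(105, y)) (Function('s')(y) = Mul(Rational(-1, 6), Mul(Add(y, 105), Add(y, -87))) = Mul(Rational(-1, 6), Mul(Add(105, y), Add(-87, y))) = Mul(Rational(-1, 6), Mul(Add(-87, y), Add(105, y))) = Mul(Rational(-1, 6), Add(-87, y), Add(105, y)))
Add(Add(E, 20720), Function('s')(Function('q')(9))) = Add(Add(Rational(76, 1941), 20720), Add(Rational(3045, 2), Mul(-3, -1), Mul(Rational(-1, 6), Pow(-1, 2)))) = Add(Rational(40217596, 1941), Add(Rational(3045, 2), 3, Mul(Rational(-1, 6), 1))) = Add(Rational(40217596, 1941), Add(Rational(3045, 2), 3, Rational(-1, 6))) = Add(Rational(40217596, 1941), Rational(4576, 3)) = Rational(14392756, 647)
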